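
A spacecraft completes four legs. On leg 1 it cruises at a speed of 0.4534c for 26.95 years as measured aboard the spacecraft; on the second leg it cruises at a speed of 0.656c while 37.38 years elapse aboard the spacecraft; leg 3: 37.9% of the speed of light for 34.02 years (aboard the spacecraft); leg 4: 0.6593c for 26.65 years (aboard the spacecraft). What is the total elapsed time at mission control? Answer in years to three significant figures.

Δt = 152 years

Leg 1: γ = 1/√(1 − 0.4534²) = 1/√0.7944 = 1.122; Δt_1 = 1.122 × 26.95 = 30.24 years.
Leg 2: γ = 1/√(1 − 0.656²) = 1/√0.5697 = 1.325; Δt_2 = 1.325 × 37.38 = 49.53 years.
Leg 3: β = 0.379; γ = 1/√(1 − 0.379²) = 1/√0.8564 = 1.081; Δt_3 = 1.081 × 34.02 = 36.76 years.
Leg 4: γ = 1/√(1 − 0.6593²) = 1/√0.5653 = 1.330; Δt_4 = 1.330 × 26.65 = 35.44 years.
Total: 30.24 + 49.53 + 36.76 + 35.44 years.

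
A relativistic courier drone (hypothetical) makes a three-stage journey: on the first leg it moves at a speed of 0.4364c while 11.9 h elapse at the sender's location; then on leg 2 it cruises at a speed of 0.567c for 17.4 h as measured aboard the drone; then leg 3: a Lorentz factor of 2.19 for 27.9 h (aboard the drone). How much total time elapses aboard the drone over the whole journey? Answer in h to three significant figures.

τ = 56.0 h

Leg 1: γ = 1/√(1 − 0.4364²) = 1/√0.8096 = 1.111; τ_1 = 11.9/1.111 = 10.71 h.
Leg 2: 17.4 h is already measured aboard the drone.
Leg 3: 27.9 h is already measured aboard the drone.
Total: 10.71 + 17.40 + 27.90 h.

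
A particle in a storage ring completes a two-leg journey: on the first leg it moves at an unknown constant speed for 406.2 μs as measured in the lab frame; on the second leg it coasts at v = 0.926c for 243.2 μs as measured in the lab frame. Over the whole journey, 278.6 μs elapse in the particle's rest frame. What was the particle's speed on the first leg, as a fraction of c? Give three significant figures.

Leg 1: speed unknown; τ_1 = 406.2/γ_1.
Leg 2: γ = 1/√(1 − 0.926²) = 1/√0.1425 = 2.649; τ_2 = 243.2/2.649 = 91.81 μs.
Total proper time: τ_1 + 91.81 = 278.6, so τ_1 = 278.6 − 91.81 = 186.8 μs.
γ_1 = 406.2/186.8 = 2.175; β = √(1 − 1/γ²) = √0.7885.

β = 0.888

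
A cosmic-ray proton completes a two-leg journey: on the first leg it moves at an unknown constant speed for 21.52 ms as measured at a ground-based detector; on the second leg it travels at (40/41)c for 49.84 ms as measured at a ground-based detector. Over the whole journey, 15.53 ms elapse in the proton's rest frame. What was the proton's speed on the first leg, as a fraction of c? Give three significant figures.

Leg 1: speed unknown; τ_1 = 21.52/γ_1.
Leg 2: γ = 1/√(1 − (40/41)²) = 41/9 ≈ 4.556; τ_2 = 49.84/4.556 = 10.94 ms.
Total proper time: τ_1 + 10.94 = 15.53, so τ_1 = 15.53 − 10.94 = 4.590 ms.
γ_1 = 21.52/4.590 = 4.689; β = √(1 − 1/γ²) = √0.9545.

β = 0.977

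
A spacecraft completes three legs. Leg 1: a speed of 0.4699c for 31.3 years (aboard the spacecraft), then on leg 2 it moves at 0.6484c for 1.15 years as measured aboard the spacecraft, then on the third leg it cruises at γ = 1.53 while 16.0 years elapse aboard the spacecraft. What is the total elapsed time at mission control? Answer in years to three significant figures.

Leg 1: γ = 1/√(1 − 0.4699²) = 1/√0.7792 = 1.133; Δt_1 = 1.133 × 31.3 = 35.46 years.
Leg 2: γ = 1/√(1 − 0.6484²) = 1/√0.5796 = 1.314; Δt_2 = 1.314 × 1.15 = 1.511 years.
Leg 3: γ = 1.53; Δt_3 = 1.530 × 16.0 = 24.48 years.
Total: 35.46 + 1.511 + 24.48 years.

Δt = 61.4 years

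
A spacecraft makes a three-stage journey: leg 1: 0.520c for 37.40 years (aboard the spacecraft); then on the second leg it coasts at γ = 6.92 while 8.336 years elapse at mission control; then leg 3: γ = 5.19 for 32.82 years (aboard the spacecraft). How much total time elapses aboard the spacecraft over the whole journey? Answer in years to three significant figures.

Leg 1: 37.40 years is already measured aboard the spacecraft.
Leg 2: γ = 6.92; τ_2 = 8.336/6.920 = 1.205 years.
Leg 3: 32.82 years is already measured aboard the spacecraft.
Total: 37.40 + 1.205 + 32.82 years.

τ = 71.4 years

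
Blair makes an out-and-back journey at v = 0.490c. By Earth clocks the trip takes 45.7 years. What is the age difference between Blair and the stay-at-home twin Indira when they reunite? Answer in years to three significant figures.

Δt − τ = 5.86 years

γ = 1/√(1 − 0.490²) = 1/√0.7599 = 1.147
Blair's elapsed proper time: τ = 45.7/1.147 = 39.84 years.
Age gap = Δt − τ = 45.7 − 39.84 years.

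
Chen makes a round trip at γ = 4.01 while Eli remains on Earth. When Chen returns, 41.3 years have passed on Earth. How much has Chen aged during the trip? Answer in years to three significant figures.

τ = 10.3 years

γ = 4.01
Chen's clock measures proper time along the trip: τ = Δt/γ = 41.3/4.010 years.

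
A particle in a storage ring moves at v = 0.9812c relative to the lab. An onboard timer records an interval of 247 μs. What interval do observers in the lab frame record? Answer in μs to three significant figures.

γ = 1/√(1 − 0.9812²) = 1/√0.03725 = 5.182
The interval measured in the particle's rest frame is the proper time (both events occur at the same place in that frame); the lab-frame interval is Δt = γτ = 5.182 × 247 μs.

Δt = 1280 μs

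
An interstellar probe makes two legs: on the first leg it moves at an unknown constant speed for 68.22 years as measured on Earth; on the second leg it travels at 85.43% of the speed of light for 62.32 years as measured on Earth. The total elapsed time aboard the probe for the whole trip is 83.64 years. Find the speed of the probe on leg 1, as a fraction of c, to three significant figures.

β = 0.660

Leg 1: speed unknown; τ_1 = 68.22/γ_1.
Leg 2: β = 0.8543; γ = 1/√(1 − 0.8543²) = 1/√0.2702 = 1.924; τ_2 = 62.32/1.924 = 32.39 years.
Total proper time: τ_1 + 32.39 = 83.64, so τ_1 = 83.64 − 32.39 = 51.25 years.
γ_1 = 68.22/51.25 = 1.331; β = √(1 − 1/γ²) = √0.4357.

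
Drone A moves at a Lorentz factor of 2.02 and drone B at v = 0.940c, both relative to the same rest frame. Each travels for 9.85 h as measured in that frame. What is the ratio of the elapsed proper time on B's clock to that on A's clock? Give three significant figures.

A: γ = 2.02. B: γ = 1/√(1 − 0.940²) = 1/√0.1164 = 2.931.
τ_A/τ_B = γ_B/γ_A = 2.931/2.020 = 1.451, so τ_B/τ_A = 0.6892.

τ_B/τ_A = 0.689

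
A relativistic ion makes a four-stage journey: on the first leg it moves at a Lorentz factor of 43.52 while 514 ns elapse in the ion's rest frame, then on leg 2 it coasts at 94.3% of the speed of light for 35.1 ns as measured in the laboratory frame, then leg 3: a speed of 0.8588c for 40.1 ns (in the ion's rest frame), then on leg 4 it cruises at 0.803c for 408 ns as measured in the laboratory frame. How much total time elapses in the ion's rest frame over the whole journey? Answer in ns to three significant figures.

Leg 1: 514 ns is already measured in the ion's rest frame.
Leg 2: β = 0.943; γ = 1/√(1 − 0.943²) = 1/√0.1108 = 3.005; τ_2 = 35.1/3.005 = 11.68 ns.
Leg 3: 40.1 ns is already measured in the ion's rest frame.
Leg 4: γ = 1/√(1 − 0.803²) = 1/√0.3552 = 1.678; τ_4 = 408/1.678 = 243.2 ns.
Total: 514.0 + 11.68 + 40.10 + 243.2 ns.

τ = 809 ns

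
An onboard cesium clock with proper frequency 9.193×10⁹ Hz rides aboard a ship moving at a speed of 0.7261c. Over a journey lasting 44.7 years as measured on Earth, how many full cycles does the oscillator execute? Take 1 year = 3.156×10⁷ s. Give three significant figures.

γ = 1/√(1 − 0.7261²) = 1/√0.4728 = 1.454
The oscillator's own cycle count is N = f × τ where τ is the proper time on the ship. τ = Δt/γ = 44.7/1.454 = 30.74 years = 9.700×10⁸ s.
N = 9.193×10⁹ × 9.700×10⁸ = 8.917×10¹⁸.

N = 8.92×10¹⁸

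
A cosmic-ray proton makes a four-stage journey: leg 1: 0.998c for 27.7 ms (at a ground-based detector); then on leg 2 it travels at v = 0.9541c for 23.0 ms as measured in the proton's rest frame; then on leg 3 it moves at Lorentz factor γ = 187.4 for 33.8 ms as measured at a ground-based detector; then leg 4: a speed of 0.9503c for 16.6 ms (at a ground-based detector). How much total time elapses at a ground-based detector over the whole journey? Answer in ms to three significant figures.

Leg 1: 27.7 ms is already measured at a ground-based detector.
Leg 2: γ = 1/√(1 − 0.9541²) = 1/√0.08969 = 3.339; Δt_2 = 3.339 × 23.0 = 76.80 ms.
Leg 3: 33.8 ms is already measured at a ground-based detector.
Leg 4: 16.6 ms is already measured at a ground-based detector.
Total: 27.70 + 76.80 + 33.80 + 16.60 ms.

Δt = 155 ms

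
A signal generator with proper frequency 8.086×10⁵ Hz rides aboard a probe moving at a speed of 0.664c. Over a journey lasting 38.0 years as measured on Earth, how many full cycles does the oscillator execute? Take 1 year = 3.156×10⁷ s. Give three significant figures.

γ = 1/√(1 − 0.664²) = 1/√0.5591 = 1.337
The oscillator's own cycle count is N = f × τ where τ is the proper time aboard the probe. τ = Δt/γ = 38.0/1.337 = 28.41 years = 8.967×10⁸ s.
N = 8.086×10⁵ × 8.967×10⁸ = 7.251×10¹⁴.

N = 7.25×10¹⁴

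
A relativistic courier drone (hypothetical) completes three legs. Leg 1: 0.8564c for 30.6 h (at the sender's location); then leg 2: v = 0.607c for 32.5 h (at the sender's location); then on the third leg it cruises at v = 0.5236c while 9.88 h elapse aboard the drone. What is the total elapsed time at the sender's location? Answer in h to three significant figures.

Leg 1: 30.6 h is already measured at the sender's location.
Leg 2: 32.5 h is already measured at the sender's location.
Leg 3: γ = 1/√(1 − 0.5236²) = 1/√0.7258 = 1.174; Δt_3 = 1.174 × 9.88 = 11.60 h.
Total: 30.60 + 32.50 + 11.60 h.

Δt = 74.7 h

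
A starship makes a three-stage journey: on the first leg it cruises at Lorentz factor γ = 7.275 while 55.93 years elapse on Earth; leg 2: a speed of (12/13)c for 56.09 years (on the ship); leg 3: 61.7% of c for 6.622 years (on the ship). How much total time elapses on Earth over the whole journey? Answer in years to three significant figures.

Leg 1: 55.93 years is already measured on Earth.
Leg 2: γ = 1/√(1 − (12/13)²) = 13/5 = 2.600; Δt_2 = 2.600 × 56.09 = 145.8 years.
Leg 3: β = 0.617; γ = 1/√(1 − 0.617²) = 1/√0.6193 = 1.271; Δt_3 = 1.271 × 6.622 = 8.415 years.
Total: 55.93 + 145.8 + 8.415 years.

Δt = 210 years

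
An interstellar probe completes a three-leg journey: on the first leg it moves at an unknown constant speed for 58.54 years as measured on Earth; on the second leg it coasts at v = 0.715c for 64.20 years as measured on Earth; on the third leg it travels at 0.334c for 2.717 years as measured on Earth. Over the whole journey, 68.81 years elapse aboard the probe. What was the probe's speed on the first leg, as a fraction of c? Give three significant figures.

Leg 1: speed unknown; τ_1 = 58.54/γ_1.
Leg 2: γ = 1/√(1 − 0.715²) = 1/√0.4888 = 1.430; τ_2 = 64.20/1.430 = 44.88 years.
Leg 3: γ = 1/√(1 − 0.334²) = 1/√0.8884 = 1.061; τ_3 = 2.717/1.061 = 2.561 years.
Total proper time: τ_1 + 44.88 + 2.561 = 68.81, so τ_1 = 68.81 − 47.44 = 21.37 years.
γ_1 = 58.54/21.37 = 2.740; β = √(1 − 1/γ²) = √0.8668.

β = 0.931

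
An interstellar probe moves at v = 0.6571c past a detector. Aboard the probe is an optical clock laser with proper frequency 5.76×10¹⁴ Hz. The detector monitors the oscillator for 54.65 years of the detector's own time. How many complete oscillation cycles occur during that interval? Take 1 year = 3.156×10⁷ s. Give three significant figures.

γ = 1/√(1 − 0.6571²) = 1/√0.5682 = 1.327
During 54.65 years of lab time, the oscillator's proper time advances by τ = Δt/γ = 54.65/1.327 = 41.20 years = 1.300×10⁹ s.
N = f × τ = 5.76×10¹⁴ × 1.300×10⁹ = 7.489×10²³.

N = 7.49×10²³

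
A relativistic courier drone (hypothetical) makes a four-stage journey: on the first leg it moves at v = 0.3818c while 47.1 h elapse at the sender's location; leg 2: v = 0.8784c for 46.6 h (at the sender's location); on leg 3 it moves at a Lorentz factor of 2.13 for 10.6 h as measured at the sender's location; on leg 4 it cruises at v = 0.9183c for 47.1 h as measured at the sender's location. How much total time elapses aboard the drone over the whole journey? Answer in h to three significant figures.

τ = 89.4 h

Leg 1: γ = 1/√(1 − 0.3818²) = 1/√0.8542 = 1.082; τ_1 = 47.1/1.082 = 43.53 h.
Leg 2: γ = 1/√(1 − 0.8784²) = 1/√0.2284 = 2.092; τ_2 = 46.6/2.092 = 22.27 h.
Leg 3: γ = 2.13; τ_3 = 10.6/2.130 = 4.977 h.
Leg 4: γ = 1/√(1 − 0.9183²) = 1/√0.1567 = 2.526; τ_4 = 47.1/2.526 = 18.65 h.
Total: 43.53 + 22.27 + 4.977 + 18.65 h.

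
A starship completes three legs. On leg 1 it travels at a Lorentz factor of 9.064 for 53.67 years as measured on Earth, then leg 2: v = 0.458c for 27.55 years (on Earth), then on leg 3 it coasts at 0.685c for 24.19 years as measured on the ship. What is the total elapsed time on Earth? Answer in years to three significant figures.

Δt = 114 years

Leg 1: 53.67 years is already measured on Earth.
Leg 2: 27.55 years is already measured on Earth.
Leg 3: γ = 1/√(1 − 0.685²) = 1/√0.5308 = 1.373; Δt_3 = 1.373 × 24.19 = 33.20 years.
Total: 53.67 + 27.55 + 33.20 years.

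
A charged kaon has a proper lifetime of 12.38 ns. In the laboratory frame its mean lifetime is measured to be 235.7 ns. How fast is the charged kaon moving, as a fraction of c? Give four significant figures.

β = 0.9986

γ = Δt/τ₀ = 235.7/12.38 = 19.04
β = √(1 − 1/γ²) = √(1 − 0.002759) = √0.9972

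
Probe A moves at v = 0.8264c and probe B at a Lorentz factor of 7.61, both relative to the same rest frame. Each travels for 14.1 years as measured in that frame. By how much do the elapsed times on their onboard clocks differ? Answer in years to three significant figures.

|τ_A − τ_B| = 6.09 years

A: γ = 1/√(1 − 0.8264²) = 1/√0.3171 = 1.776; τ_A = 14.1/1.776 = 7.939 years.
B: γ = 7.61; τ_B = 14.1/7.610 = 1.853 years.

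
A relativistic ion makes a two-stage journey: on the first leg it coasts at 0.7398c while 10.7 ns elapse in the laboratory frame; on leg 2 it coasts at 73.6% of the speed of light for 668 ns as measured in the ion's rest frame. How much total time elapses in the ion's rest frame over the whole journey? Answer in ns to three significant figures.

τ = 675 ns

Leg 1: γ = 1/√(1 − 0.7398²) = 1/√0.4527 = 1.486; τ_1 = 10.7/1.486 = 7.199 ns.
Leg 2: 668 ns is already measured in the ion's rest frame.
Total: 7.199 + 668.0 ns.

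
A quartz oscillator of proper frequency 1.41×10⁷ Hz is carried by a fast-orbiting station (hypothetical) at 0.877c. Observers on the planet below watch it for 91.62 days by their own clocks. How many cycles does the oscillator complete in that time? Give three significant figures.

γ = 1/√(1 − 0.877²) = 1/√0.2309 = 2.081
During 91.62 days of lab time, the oscillator's proper time advances by τ = Δt/γ = 91.62/2.081 = 44.02 days = 3.804×10⁶ s.
N = f × τ = 1.41×10⁷ × 3.804×10⁶ = 5.363×10¹³.

N = 5.36×10¹³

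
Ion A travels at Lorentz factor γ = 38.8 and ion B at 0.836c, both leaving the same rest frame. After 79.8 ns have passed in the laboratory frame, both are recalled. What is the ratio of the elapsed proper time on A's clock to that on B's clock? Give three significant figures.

τ_A/τ_B = 0.0470

A: γ = 38.8. B: γ = 1/√(1 − 0.836²) = 1/√0.3011 = 1.822.
τ_A/τ_B = γ_B/γ_A = 1.822/38.80 = 0.04697, so τ_A/τ_B = 0.04697.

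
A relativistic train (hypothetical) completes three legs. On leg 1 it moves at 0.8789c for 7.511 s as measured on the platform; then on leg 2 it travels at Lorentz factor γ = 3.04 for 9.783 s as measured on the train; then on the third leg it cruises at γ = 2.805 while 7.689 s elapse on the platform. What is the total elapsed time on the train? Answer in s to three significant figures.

Leg 1: γ = 1/√(1 − 0.8789²) = 1/√0.2275 = 2.096; τ_1 = 7.511/2.096 = 3.583 s.
Leg 2: 9.783 s is already measured on the train.
Leg 3: γ = 2.805; τ_3 = 7.689/2.805 = 2.741 s.
Total: 3.583 + 9.783 + 2.741 s.

τ = 16.1 s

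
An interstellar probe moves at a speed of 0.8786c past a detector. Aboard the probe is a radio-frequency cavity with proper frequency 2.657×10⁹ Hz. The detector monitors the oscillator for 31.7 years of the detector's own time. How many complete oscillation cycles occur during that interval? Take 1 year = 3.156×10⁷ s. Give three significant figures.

γ = 1/√(1 − 0.8786²) = 1/√0.2281 = 2.094
During 31.7 years of lab time, the oscillator's proper time advances by τ = Δt/γ = 31.7/2.094 = 15.14 years = 4.778×10⁸ s.
N = f × τ = 2.657×10⁹ × 4.778×10⁸ = 1.269×10¹⁸.

N = 1.27×10¹⁸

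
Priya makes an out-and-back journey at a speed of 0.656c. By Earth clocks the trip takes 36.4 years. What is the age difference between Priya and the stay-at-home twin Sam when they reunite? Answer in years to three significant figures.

Δt − τ = 8.93 years

γ = 1/√(1 − 0.656²) = 1/√0.5697 = 1.325
Priya's elapsed proper time: τ = 36.4/1.325 = 27.47 years.
Age gap = Δt − τ = 36.4 − 27.47 years.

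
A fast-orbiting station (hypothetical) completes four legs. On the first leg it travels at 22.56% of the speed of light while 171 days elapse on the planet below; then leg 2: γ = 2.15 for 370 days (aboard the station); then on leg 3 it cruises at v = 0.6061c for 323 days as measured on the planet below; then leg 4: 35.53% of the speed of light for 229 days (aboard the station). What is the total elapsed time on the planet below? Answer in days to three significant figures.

Leg 1: 171 days is already measured on the planet below.
Leg 2: γ = 2.15; Δt_2 = 2.150 × 370 = 795.5 days.
Leg 3: 323 days is already measured on the planet below.
Leg 4: β = 0.3553; γ = 1/√(1 − 0.3553²) = 1/√0.8738 = 1.070; Δt_4 = 1.070 × 229 = 245.0 days.
Total: 171.0 + 795.5 + 323.0 + 245.0 days.

Δt = 1530 days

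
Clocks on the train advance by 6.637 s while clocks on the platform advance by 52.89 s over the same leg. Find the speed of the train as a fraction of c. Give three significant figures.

The proper time is measured on the train (both events occur at the train's location); Δt is measured on the platform. γ = Δt/τ = 52.89/6.637 = 7.969.
β = √(1 − 1/γ²) = √(1 − 0.01575) = √0.9843

β = 0.992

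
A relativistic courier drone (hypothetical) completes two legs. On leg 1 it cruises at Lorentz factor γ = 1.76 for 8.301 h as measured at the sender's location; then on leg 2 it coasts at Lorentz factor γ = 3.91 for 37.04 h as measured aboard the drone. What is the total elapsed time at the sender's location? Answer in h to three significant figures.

Leg 1: 8.301 h is already measured at the sender's location.
Leg 2: γ = 3.91; Δt_2 = 3.910 × 37.04 = 144.8 h.
Total: 8.301 + 144.8 h.

Δt = 153 h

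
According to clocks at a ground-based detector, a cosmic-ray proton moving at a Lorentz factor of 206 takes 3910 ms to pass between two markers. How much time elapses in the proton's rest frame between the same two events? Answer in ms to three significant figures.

γ = 206
The interval measured at a ground-based detector is the dilated one; the clock in the proton's rest frame measures the proper time τ = Δt/γ = 3910/206.0 ms.

τ = 19.0 ms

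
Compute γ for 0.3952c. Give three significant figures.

γ = 1.09

γ = 1/√(1 − 0.3952²) = 1/√0.8438 = 1.089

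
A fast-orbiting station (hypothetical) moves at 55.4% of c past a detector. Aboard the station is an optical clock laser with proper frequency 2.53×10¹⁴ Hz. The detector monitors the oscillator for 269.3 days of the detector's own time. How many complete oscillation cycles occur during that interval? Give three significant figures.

β = 0.554; γ = 1/√(1 − 0.554²) = 1/√0.6931 = 1.201
During 269.3 days of lab time, the oscillator's proper time advances by τ = Δt/γ = 269.3/1.201 = 224.2 days = 1.937×10⁷ s.
N = f × τ = 2.53×10¹⁴ × 1.937×10⁷ = 4.901×10²¹.

N = 4.90×10²¹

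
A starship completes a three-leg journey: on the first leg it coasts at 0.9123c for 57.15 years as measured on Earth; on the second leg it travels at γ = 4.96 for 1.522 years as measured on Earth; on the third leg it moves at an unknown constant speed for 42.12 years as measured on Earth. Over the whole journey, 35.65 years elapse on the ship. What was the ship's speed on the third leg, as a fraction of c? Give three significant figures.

Leg 1: γ = 1/√(1 − 0.9123²) = 1/√0.1677 = 2.442; τ_1 = 57.15/2.442 = 23.40 years.
Leg 2: γ = 4.96; τ_2 = 1.522/4.960 = 0.3069 years.
Leg 3: speed unknown; τ_3 = 42.12/γ_3.
Total proper time: 23.40 + 0.3069 + τ_3 = 35.65, so τ_3 = 35.65 − 23.71 = 11.94 years.
γ_3 = 42.12/11.94 = 3.528; β = √(1 − 1/γ²) = √0.9197.

β = 0.959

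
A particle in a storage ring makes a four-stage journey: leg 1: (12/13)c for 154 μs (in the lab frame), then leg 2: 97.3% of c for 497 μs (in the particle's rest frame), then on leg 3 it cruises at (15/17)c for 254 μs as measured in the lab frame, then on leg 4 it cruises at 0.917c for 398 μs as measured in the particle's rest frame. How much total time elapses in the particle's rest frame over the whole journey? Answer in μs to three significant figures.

Leg 1: γ = 1/√(1 − (12/13)²) = 13/5 = 2.600; τ_1 = 154/2.600 = 59.23 μs.
Leg 2: 497 μs is already measured in the particle's rest frame.
Leg 3: γ = 1/√(1 − (15/17)²) = 17/8 = 2.125; τ_3 = 254/2.125 = 119.5 μs.
Leg 4: 398 μs is already measured in the particle's rest frame.
Total: 59.23 + 497.0 + 119.5 + 398.0 μs.

τ = 1070 μs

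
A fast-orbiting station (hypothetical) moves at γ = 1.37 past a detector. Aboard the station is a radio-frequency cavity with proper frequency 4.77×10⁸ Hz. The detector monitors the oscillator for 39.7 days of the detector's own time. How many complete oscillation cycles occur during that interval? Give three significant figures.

N = 1.19×10¹⁵

γ = 1.37
During 39.7 days of lab time, the oscillator's proper time advances by τ = Δt/γ = 39.7/1.370 = 28.98 days = 2.504×10⁶ s.
N = f × τ = 4.77×10⁸ × 2.504×10⁶ = 1.194×10¹⁵.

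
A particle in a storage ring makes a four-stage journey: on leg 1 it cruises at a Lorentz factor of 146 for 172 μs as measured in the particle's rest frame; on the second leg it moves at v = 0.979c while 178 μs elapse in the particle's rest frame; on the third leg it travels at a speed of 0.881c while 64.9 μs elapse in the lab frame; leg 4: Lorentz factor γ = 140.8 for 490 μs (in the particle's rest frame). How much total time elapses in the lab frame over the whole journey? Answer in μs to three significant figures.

Δt = 9.50×10⁴ μs

Leg 1: γ = 146; Δt_1 = 146.0 × 172 = 2.511×10⁴ μs.
Leg 2: γ = 1/√(1 − 0.979²) = 1/√0.04156 = 4.905; Δt_2 = 4.905 × 178 = 873.1 μs.
Leg 3: 64.9 μs is already measured in the lab frame.
Leg 4: γ = 140.8; Δt_4 = 140.8 × 490 = 6.899×10⁴ μs.
Total: 2.511×10⁴ + 873.1 + 64.90 + 6.899×10⁴ μs.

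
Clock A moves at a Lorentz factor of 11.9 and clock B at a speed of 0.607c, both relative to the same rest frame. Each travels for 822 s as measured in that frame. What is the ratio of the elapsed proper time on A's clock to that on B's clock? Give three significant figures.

τ_A/τ_B = 0.106

A: γ = 11.9. B: γ = 1/√(1 − 0.607²) = 1/√0.6316 = 1.258.
τ_A/τ_B = γ_B/γ_A = 1.258/11.90 = 0.1057, so τ_A/τ_B = 0.1057.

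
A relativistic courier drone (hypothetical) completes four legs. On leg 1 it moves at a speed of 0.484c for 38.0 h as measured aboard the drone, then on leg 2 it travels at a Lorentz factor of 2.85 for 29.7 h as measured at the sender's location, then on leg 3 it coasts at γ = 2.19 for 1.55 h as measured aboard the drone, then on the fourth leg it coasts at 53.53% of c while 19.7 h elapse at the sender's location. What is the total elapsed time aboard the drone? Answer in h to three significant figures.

τ = 66.6 h

Leg 1: 38.0 h is already measured aboard the drone.
Leg 2: γ = 2.85; τ_2 = 29.7/2.850 = 10.42 h.
Leg 3: 1.55 h is already measured aboard the drone.
Leg 4: β = 0.5353; γ = 1/√(1 − 0.5353²) = 1/√0.7135 = 1.184; τ_4 = 19.7/1.184 = 16.64 h.
Total: 38.00 + 10.42 + 1.550 + 16.64 h.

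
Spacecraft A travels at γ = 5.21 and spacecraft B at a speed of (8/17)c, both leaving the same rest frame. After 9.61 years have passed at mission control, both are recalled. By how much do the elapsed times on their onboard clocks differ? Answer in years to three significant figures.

|τ_A − τ_B| = 6.63 years

A: γ = 5.21; τ_A = 9.61/5.210 = 1.845 years.
B: γ = 1/√(1 − (8/17)²) = 17/15 ≈ 1.133; τ_B = 9.61/1.133 = 8.479 years.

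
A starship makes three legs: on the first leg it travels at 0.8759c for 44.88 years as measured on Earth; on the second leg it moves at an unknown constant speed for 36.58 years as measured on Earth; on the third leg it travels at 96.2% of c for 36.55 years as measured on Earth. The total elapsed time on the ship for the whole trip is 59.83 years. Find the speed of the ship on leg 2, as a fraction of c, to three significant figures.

β = 0.637

Leg 1: γ = 1/√(1 − 0.8759²) = 1/√0.2328 = 2.073; τ_1 = 44.88/2.073 = 21.65 years.
Leg 2: speed unknown; τ_2 = 36.58/γ_2.
Leg 3: β = 0.962; γ = 1/√(1 − 0.962²) = 1/√0.07456 = 3.662; τ_3 = 36.55/3.662 = 9.980 years.
Total proper time: 21.65 + τ_2 + 9.980 = 59.83, so τ_2 = 59.83 − 31.63 = 28.20 years.
γ_2 = 36.58/28.20 = 1.297; β = √(1 − 1/γ²) = √0.4059.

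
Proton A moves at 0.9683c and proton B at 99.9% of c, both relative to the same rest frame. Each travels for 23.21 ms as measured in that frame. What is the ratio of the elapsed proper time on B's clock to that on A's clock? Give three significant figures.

τ_B/τ_A = 0.179

A: γ = 1/√(1 − 0.9683²) = 1/√0.06240 = 4.003. B: β = 0.999; γ = 1/√(1 − 0.999²) = 1/√0.001999 = 22.37.
τ_A/τ_B = γ_B/γ_A = 22.37/4.003 = 5.587, so τ_B/τ_A = 0.1790.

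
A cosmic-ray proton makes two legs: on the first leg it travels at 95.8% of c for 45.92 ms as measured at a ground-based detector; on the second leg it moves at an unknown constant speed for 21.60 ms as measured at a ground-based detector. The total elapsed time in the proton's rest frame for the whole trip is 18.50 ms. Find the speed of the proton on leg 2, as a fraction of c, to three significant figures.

β = 0.969

Leg 1: β = 0.958; γ = 1/√(1 − 0.958²) = 1/√0.08224 = 3.487; τ_1 = 45.92/3.487 = 13.17 ms.
Leg 2: speed unknown; τ_2 = 21.60/γ_2.
Total proper time: 13.17 + τ_2 = 18.50, so τ_2 = 18.50 − 13.17 = 5.332 ms.
γ_2 = 21.60/5.332 = 4.051; β = √(1 − 1/γ²) = √0.9391.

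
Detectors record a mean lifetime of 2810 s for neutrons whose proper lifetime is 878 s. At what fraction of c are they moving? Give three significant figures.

γ = Δt/τ₀ = 2810/878 = 3.200
β = √(1 − 1/γ²) = √(1 − 0.09763) = √0.9024

v = 0.950c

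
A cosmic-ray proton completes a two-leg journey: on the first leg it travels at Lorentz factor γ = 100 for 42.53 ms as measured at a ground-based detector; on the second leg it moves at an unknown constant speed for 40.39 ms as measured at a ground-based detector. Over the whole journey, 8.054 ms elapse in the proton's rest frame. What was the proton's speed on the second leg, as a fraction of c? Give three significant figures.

β = 0.982

Leg 1: γ = 100; τ_1 = 42.53/100.0 = 0.4253 ms.
Leg 2: speed unknown; τ_2 = 40.39/γ_2.
Total proper time: 0.4253 + τ_2 = 8.054, so τ_2 = 8.054 − 0.4253 = 7.629 ms.
γ_2 = 40.39/7.629 = 5.294; β = √(1 − 1/γ²) = √0.9643.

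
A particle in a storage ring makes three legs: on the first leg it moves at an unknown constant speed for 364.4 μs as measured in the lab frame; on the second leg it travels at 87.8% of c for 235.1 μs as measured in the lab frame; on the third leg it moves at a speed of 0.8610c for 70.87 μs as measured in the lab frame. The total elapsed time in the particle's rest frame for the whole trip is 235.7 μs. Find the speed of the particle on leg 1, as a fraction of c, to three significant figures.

Leg 1: speed unknown; τ_1 = 364.4/γ_1.
Leg 2: β = 0.878; γ = 1/√(1 − 0.878²) = 1/√0.2291 = 2.089; τ_2 = 235.1/2.089 = 112.5 μs.
Leg 3: γ = 1/√(1 − 0.8610²) = 1/√0.2587 = 1.966; τ_3 = 70.87/1.966 = 36.04 μs.
Total proper time: τ_1 + 112.5 + 36.04 = 235.7, so τ_1 = 235.7 − 148.6 = 87.12 μs.
γ_1 = 364.4/87.12 = 4.183; β = √(1 − 1/γ²) = √0.9428.

β = 0.971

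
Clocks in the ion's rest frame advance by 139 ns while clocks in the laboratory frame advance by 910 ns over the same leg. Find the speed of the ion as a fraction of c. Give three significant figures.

v = 0.988c

The proper time is measured in the ion's rest frame (both events occur at the ion's location); Δt is measured in the laboratory frame. γ = Δt/τ = 910/139 = 6.547.
β = √(1 − 1/γ²) = √(1 − 0.02333) = √0.9767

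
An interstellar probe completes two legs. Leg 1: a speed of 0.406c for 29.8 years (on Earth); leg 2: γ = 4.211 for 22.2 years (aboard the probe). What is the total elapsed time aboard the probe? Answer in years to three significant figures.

τ = 49.4 years

Leg 1: γ = 1/√(1 − 0.406²) = 1/√0.8352 = 1.094; τ_1 = 29.8/1.094 = 27.23 years.
Leg 2: 22.2 years is already measured aboard the probe.
Total: 27.23 + 22.20 years.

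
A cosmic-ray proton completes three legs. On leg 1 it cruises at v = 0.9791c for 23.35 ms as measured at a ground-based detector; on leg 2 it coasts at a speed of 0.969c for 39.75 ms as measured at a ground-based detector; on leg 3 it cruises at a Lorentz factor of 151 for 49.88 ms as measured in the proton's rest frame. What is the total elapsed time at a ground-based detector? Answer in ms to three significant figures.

Leg 1: 23.35 ms is already measured at a ground-based detector.
Leg 2: 39.75 ms is already measured at a ground-based detector.
Leg 3: γ = 151; Δt_3 = 151.0 × 49.88 = 7532 ms.
Total: 23.35 + 39.75 + 7532 ms.

Δt = 7590 ms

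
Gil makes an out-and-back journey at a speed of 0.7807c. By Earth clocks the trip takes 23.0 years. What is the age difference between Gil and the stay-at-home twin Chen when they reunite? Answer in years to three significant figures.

Δt − τ = 8.63 years

γ = 1/√(1 − 0.7807²) = 1/√0.3905 = 1.600
Gil's elapsed proper time: τ = 23.0/1.600 = 14.37 years.
Age gap = Δt − τ = 23.0 − 14.37 years.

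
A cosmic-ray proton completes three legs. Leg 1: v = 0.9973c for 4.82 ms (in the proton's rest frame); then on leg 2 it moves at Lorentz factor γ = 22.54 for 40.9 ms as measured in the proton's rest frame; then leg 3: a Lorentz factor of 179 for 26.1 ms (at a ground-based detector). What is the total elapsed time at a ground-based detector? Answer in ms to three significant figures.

Δt = 1010 ms

Leg 1: γ = 1/√(1 − 0.9973²) = 1/√0.005393 = 13.62; Δt_1 = 13.62 × 4.82 = 65.64 ms.
Leg 2: γ = 22.54; Δt_2 = 22.54 × 40.9 = 921.9 ms.
Leg 3: 26.1 ms is already measured at a ground-based detector.
Total: 65.64 + 921.9 + 26.10 ms.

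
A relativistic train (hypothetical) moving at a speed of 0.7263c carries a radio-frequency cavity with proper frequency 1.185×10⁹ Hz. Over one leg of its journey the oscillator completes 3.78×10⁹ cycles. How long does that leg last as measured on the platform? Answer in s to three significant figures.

Δt = 4.64 s

γ = 1/√(1 − 0.7263²) = 1/√0.4725 = 1.455
Proper time for N cycles: τ = N/f = 3.78×10⁹/(1.185×10⁹) = 3.190×10⁰ s = 3.190 s.
Lab-frame duration Δt = γτ = 1.455 × 3.190 = 4.641 s.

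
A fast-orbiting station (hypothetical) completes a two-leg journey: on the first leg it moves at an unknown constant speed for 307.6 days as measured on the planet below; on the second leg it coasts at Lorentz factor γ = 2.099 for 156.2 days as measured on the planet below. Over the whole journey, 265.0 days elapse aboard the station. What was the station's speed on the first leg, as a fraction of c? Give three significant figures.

β = 0.785

Leg 1: speed unknown; τ_1 = 307.6/γ_1.
Leg 2: γ = 2.099; τ_2 = 156.2/2.099 = 74.42 days.
Total proper time: τ_1 + 74.42 = 265.0, so τ_1 = 265.0 − 74.42 = 190.6 days.
γ_1 = 307.6/190.6 = 1.614; β = √(1 − 1/γ²) = √0.6161.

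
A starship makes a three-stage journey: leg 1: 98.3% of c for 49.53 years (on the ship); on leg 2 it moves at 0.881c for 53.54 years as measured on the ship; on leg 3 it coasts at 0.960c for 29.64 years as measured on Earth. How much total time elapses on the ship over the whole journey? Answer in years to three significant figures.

τ = 111 years

Leg 1: 49.53 years is already measured on the ship.
Leg 2: 53.54 years is already measured on the ship.
Leg 3: γ = 1/√(1 − 0.960²) = 25/7 ≈ 3.571; τ_3 = 29.64/3.571 = 8.299 years.
Total: 49.53 + 53.54 + 8.299 years.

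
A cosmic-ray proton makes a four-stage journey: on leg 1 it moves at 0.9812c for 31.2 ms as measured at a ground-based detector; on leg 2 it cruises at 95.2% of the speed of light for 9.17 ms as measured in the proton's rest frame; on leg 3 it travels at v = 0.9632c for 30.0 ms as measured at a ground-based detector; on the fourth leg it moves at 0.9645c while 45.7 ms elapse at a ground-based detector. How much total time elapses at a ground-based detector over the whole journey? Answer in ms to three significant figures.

Δt = 137 ms

Leg 1: 31.2 ms is already measured at a ground-based detector.
Leg 2: β = 0.952; γ = 1/√(1 − 0.952²) = 1/√0.09370 = 3.267; Δt_2 = 3.267 × 9.17 = 29.96 ms.
Leg 3: 30.0 ms is already measured at a ground-based detector.
Leg 4: 45.7 ms is already measured at a ground-based detector.
Total: 31.20 + 29.96 + 30.00 + 45.70 ms.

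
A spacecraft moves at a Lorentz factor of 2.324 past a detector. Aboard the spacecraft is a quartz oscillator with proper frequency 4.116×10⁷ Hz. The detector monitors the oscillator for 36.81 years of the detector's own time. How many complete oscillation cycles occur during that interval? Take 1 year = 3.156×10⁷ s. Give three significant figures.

γ = 2.324
During 36.81 years of lab time, the oscillator's proper time advances by τ = Δt/γ = 36.81/2.324 = 15.84 years = 4.999×10⁸ s.
N = f × τ = 4.116×10⁷ × 4.999×10⁸ = 2.058×10¹⁶.

N = 2.06×10¹⁶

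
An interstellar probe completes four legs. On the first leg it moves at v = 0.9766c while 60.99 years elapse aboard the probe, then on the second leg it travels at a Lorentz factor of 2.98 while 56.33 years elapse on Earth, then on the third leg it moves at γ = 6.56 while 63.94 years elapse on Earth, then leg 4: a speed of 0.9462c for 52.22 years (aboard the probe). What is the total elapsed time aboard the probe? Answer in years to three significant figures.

τ = 142 years

Leg 1: 60.99 years is already measured aboard the probe.
Leg 2: γ = 2.98; τ_2 = 56.33/2.980 = 18.90 years.
Leg 3: γ = 6.56; τ_3 = 63.94/6.560 = 9.747 years.
Leg 4: 52.22 years is already measured aboard the probe.
Total: 60.99 + 18.90 + 9.747 + 52.22 years.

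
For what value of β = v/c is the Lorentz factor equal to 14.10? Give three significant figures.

β = 0.997

β = √(1 − 1/γ²) = √(1 − 1/14.10²) = √(1 − 0.005030) = √0.9950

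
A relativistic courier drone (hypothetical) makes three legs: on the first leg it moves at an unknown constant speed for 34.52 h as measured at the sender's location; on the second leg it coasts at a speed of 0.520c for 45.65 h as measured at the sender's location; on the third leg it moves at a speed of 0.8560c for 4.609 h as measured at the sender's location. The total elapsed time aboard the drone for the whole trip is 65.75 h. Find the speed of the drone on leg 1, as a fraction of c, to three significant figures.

β = 0.708

Leg 1: speed unknown; τ_1 = 34.52/γ_1.
Leg 2: γ = 1/√(1 − 0.520²) = 1/√0.7296 = 1.171; τ_2 = 45.65/1.171 = 38.99 h.
Leg 3: γ = 1/√(1 − 0.8560²) = 1/√0.2673 = 1.934; τ_3 = 4.609/1.934 = 2.383 h.
Total proper time: τ_1 + 38.99 + 2.383 = 65.75, so τ_1 = 65.75 − 41.38 = 24.37 h.
γ_1 = 34.52/24.37 = 1.416; β = √(1 − 1/γ²) = √0.5014.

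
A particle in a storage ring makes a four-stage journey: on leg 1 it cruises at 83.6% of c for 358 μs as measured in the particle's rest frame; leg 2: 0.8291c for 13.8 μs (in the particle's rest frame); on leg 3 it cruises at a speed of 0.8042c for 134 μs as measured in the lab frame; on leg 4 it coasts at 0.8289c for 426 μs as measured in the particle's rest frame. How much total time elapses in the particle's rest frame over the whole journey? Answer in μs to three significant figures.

τ = 877 μs

Leg 1: 358 μs is already measured in the particle's rest frame.
Leg 2: 13.8 μs is already measured in the particle's rest frame.
Leg 3: γ = 1/√(1 − 0.8042²) = 1/√0.3533 = 1.682; τ_3 = 134/1.682 = 79.64 μs.
Leg 4: 426 μs is already measured in the particle's rest frame.
Total: 358.0 + 13.80 + 79.64 + 426.0 μs.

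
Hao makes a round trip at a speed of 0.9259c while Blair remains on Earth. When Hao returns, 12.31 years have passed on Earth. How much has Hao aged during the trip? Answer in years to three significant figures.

τ = 4.65 years

γ = 1/√(1 − 0.9259²) = 1/√0.1427 = 2.647
Hao's clock measures proper time along the trip: τ = Δt/γ = 12.31/2.647 years.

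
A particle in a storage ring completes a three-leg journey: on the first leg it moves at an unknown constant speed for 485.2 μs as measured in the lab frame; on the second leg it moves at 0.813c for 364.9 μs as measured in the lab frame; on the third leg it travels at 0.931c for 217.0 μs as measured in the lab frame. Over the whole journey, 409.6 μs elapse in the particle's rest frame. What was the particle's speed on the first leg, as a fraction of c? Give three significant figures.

Leg 1: speed unknown; τ_1 = 485.2/γ_1.
Leg 2: γ = 1/√(1 − 0.813²) = 1/√0.3390 = 1.717; τ_2 = 364.9/1.717 = 212.5 μs.
Leg 3: γ = 1/√(1 − 0.931²) = 1/√0.1332 = 2.740; τ_3 = 217.0/2.740 = 79.21 μs.
Total proper time: τ_1 + 212.5 + 79.21 = 409.6, so τ_1 = 409.6 − 291.7 = 117.9 μs.
γ_1 = 485.2/117.9 = 4.115; β = √(1 − 1/γ²) = √0.9409.

β = 0.970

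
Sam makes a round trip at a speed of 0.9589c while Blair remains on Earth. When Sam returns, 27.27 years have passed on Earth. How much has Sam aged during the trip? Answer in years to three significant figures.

τ = 7.74 years

γ = 1/√(1 − 0.9589²) = 1/√0.08051 = 3.524
Sam's clock measures proper time along the trip: τ = Δt/γ = 27.27/3.524 years.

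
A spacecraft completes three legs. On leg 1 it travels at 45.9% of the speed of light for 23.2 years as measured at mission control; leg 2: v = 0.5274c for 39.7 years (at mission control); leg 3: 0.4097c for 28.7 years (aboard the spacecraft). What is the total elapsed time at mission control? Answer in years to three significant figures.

Δt = 94.4 years

Leg 1: 23.2 years is already measured at mission control.
Leg 2: 39.7 years is already measured at mission control.
Leg 3: γ = 1/√(1 − 0.4097²) = 1/√0.8321 = 1.096; Δt_3 = 1.096 × 28.7 = 31.46 years.
Total: 23.20 + 39.70 + 31.46 years.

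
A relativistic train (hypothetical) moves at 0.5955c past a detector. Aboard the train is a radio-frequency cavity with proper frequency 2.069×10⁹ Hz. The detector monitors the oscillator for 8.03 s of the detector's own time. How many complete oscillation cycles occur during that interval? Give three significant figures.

N = 1.33×10¹⁰

γ = 1/√(1 − 0.5955²) = 1/√0.6454 = 1.245
During 8.03 s of lab time, the oscillator's proper time advances by τ = Δt/γ = 8.03/1.245 = 6.451 s = 6.451×10⁰ s.
N = f × τ = 2.069×10⁹ × 6.451×10⁰ = 1.335×10¹⁰.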